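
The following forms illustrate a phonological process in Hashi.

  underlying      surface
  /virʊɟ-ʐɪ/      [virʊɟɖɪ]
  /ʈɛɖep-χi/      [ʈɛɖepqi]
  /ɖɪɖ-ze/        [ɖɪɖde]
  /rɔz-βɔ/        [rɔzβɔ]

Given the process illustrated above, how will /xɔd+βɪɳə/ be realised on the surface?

[xɔdbɪɳə]

The data show progressive manner assimilation: /ʐ/ → [ɖ] after /ɟ/; /χ/ → [q] after /p/; /z/ → [d] after /ɖ/. In each pair only manner changes, matching the preceding consonant, while place and voice stay constant.
Nothing changes in [rɔzβɔ]: there the adjacent consonants already agree in manner (/β/ and /z/ are both fricatives), so this form is consistent with the same rule.
The rule targets /β/ (voiced bilabial fricative), which sits after the trigger /d/ (stop).
Changing only its manner to stop gives [b] — the voiced bilabial stop.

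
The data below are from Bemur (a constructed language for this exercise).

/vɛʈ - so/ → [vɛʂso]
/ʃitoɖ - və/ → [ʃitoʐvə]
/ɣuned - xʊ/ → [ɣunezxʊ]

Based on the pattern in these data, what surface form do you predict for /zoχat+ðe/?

The data show regressive manner assimilation: /ʈ/ → [ʂ] before /s/; /ɖ/ → [ʐ] before /v/; /d/ → [z] before /x/. In each pair only manner changes, matching the following consonant, while place and voice stay constant.
The rule targets /t/ (voiceless alveolar stop), which sits before the trigger /ð/ (fricative).
Changing only its manner to fricative gives [s] — the voiceless alveolar fricative.

[zoχasðe]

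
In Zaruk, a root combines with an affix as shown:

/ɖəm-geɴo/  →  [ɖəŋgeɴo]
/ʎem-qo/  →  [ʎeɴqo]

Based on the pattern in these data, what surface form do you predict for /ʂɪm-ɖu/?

The data show regressive place assimilation: /m/ → [ŋ] before /g/; /m/ → [ɴ] before /q/. In each pair only place changes, matching the following consonant, while manner and voice stay constant.
/m/ is a voiced bilabial nasal. The following trigger /ɖ/ is retroflex, so /m/ must become retroflex as well.
A voiced retroflex nasal is [ɳ], so the surface segment is [ɳ].

[ʂɪɳɖu]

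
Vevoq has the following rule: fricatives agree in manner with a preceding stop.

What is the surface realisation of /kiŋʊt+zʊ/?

The rule targets /z/ (voiced alveolar fricative), which sits after the trigger /t/ (stop).
Changing only its manner to stop gives [d] — the voiced alveolar stop.

[kiŋʊtdʊ]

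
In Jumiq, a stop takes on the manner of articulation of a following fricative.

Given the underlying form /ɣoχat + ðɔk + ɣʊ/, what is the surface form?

/t/ is a voiceless alveolar stop. The following trigger /ð/ is a fricative, so /t/ must become a fricative as well.
A voiceless alveolar fricative is [s], so the surface segment is [s].
The same rule applies at the second boundary: /k/ → [x] next to /ɣ/.

[ɣoχasðɔxɣʊ]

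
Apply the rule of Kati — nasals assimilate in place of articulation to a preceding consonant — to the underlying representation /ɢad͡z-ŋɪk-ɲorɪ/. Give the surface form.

The rule targets /ŋ/ (voiced velar nasal), which sits after the trigger /d͡z/ (alveolar).
A voiced alveolar nasal is [n], so the surface segment is [n].
The same rule applies at the second boundary: /ɲ/ → [ŋ] next to /k/.

[ɢad͡znɪkŋorɪ]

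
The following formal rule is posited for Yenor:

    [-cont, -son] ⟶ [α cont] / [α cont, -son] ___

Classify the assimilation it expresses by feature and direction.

progressive manner assimilation

The rule copies [cont] (continuancy) from the environment onto the target stops; since [±cont] encodes the stop/fricative manner contrast, the assimilating dimension is manner.
Since the environment is written before the underscore, the trigger precedes the target; the direction is progressive.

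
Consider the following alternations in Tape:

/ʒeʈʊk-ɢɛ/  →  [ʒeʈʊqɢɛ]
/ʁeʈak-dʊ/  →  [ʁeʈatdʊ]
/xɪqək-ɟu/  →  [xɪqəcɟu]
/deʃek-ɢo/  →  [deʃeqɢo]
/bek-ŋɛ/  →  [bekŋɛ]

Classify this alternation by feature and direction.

Comparing underlying and surface forms, /k/ → [q] is the alternation; the neighbouring /ɢ/ is constant.
/k/ is velar while /ɢ/ is uvular; the output [q] is uvular, matching the trigger — so the feature that spreads is place.
Manner and voice are unchanged, so the assimilation is partial, not total.
The other alternating forms pattern the same way: /k/ → [t] before /d/ (velar → alveolar, matching alveolar); /k/ → [c] before /ɟ/ (velar → palatal, matching palatal) — only place changes, and always toward the following segment.
No alternation appears in [bekŋɛ]: there the adjacent consonants already agree in place (/k/ and /ŋ/ are both velar), so this form is consistent with the same rule.
Since the segment that changes precedes the conditioning segment, the assimilation is regressive.

regressive place assimilation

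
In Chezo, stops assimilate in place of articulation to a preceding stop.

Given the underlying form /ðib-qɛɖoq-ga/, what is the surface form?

/q/ is a voiceless uvular stop. The preceding trigger /b/ is bilabial, so /q/ must become bilabial as well.
The voiceless bilabial stop is [p], so /q/ → [p].
At the second juncture, /g/ likewise becomes [ɢ] adjacent to /q/.

[ðibpɛɖoqɢa]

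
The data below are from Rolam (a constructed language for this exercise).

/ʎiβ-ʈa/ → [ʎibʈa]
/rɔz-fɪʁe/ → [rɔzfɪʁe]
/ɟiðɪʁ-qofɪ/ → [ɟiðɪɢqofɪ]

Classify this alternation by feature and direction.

regressive manner assimilation

The segment that alternates is /β/, which surfaces as [b] when adjacent to /ʈ/.
The change fricative → stop matches the manner of the following /ʈ/, identifying this as manner assimilation.
Place and voice are unchanged, so the assimilation is partial, not total.
The other alternating form patterns the same way: /ʁ/ → [ɢ] before /q/ (fricative → stop, matching a stop) — only manner changes, and always toward the following segment.
Nothing changes in [rɔzfɪʁe]: there the adjacent consonants already agree in manner (/z/ and /f/ are both fricatives), so this form is consistent with the same rule.
Since the segment that changes precedes the conditioning segment, the assimilation is regressive.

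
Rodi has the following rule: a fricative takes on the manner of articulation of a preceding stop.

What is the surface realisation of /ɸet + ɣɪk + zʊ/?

[ɸetgɪkdʊ]

The rule targets /ɣ/ (voiced velar fricative), which sits after the trigger /t/ (stop).
A voiced velar stop is [g], so the surface segment is [g].
The same rule applies at the second boundary: /z/ → [d] next to /k/.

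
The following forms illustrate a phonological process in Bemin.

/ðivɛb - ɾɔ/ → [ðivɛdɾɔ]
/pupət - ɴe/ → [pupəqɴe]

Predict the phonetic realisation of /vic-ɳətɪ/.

[viʈɳətɪ]

The data show regressive place assimilation: /b/ → [d] before /ɾ/; /t/ → [q] before /ɴ/. In each pair only place changes, matching the following consonant, while manner and voice stay constant.
/c/ is a voiceless palatal stop. The following trigger /ɳ/ is retroflex, so /c/ must become retroflex as well.
The voiceless retroflex stop is [ʈ], so /c/ → [ʈ].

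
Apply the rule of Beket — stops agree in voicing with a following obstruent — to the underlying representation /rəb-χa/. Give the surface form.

[rəpχa]

The rule targets /b/ (voiced bilabial stop), which sits before the trigger /χ/ (voiceless).
A voiceless bilabial stop is [p], so the surface segment is [p].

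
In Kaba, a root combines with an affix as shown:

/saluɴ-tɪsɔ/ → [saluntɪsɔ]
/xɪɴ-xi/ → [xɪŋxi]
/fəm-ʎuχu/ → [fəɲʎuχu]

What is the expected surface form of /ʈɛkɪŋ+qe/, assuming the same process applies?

The data show regressive place assimilation: /ɴ/ → [n] before /t/; /ɴ/ → [ŋ] before /x/; /m/ → [ɲ] before /ʎ/. In each pair only place changes, matching the following consonant, while manner and voice stay constant.
The rule targets /ŋ/ (voiced velar nasal), which sits before the trigger /q/ (uvular).
A voiced uvular nasal is [ɴ], so the surface segment is [ɴ].

[ʈɛkɪɴqe]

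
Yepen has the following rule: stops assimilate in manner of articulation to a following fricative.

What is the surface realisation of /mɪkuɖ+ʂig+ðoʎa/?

[mɪkuʐʂiɣðoʎa]

/ɖ/ is a voiced retroflex stop. The following trigger /ʂ/ is a fricative, so /ɖ/ must become a fricative as well.
The voiced retroflex fricative is [ʐ], so /ɖ/ → [ʐ].
At the second juncture, /g/ likewise becomes [ɣ] adjacent to /ð/.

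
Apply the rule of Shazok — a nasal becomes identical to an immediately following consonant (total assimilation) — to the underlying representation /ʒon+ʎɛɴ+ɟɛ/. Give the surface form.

/n/ is the segment targeted by the rule; it sits immediately before /ʎ/, so it assimilates completely and surfaces as [ʎ].
At the second juncture, /ɴ/ likewise becomes [ɟ] adjacent to /ɟ/.

[ʒoʎʎɛɟɟɛ]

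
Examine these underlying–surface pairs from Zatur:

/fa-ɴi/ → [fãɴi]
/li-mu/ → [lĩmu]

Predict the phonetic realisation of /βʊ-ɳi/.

The data show regressive nasality assimilation (vowel nasalisation): /a/ → [ã] before /ɴ/; /i/ → [ĩ] before /m/ — a vowel is nasalised by an immediately following nasal consonant.
The vowel /ʊ/ is adjacent to the following nasal /ɳ/, so it acquires [+nasal] and surfaces as [ʊ̃].

[βʊ̃ɳi]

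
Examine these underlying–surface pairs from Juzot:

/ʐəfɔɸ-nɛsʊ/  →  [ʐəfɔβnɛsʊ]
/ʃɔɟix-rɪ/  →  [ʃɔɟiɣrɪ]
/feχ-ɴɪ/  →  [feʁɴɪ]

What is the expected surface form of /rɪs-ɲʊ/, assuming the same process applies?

[rɪzɲʊ]

The data show regressive voicing assimilation: /ɸ/ → [β] before /n/; /x/ → [ɣ] before /r/; /χ/ → [ʁ] before /ɴ/. In each pair only voicing changes, matching the following consonant, while place and manner stay constant.
/s/ is a voiceless alveolar fricative. The following trigger /ɲ/ is voiced, so /s/ must become voiced as well.
A voiced alveolar fricative is [z], so the surface segment is [z].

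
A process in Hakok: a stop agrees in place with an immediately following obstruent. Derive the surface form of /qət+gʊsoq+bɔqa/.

The rule targets /t/ (voiceless alveolar stop), which sits before the trigger /g/ (velar).
A voiceless velar stop is [k], so the surface segment is [k].
The same rule applies at the second boundary: /q/ → [p] next to /b/.

[qəkgʊsopbɔqa]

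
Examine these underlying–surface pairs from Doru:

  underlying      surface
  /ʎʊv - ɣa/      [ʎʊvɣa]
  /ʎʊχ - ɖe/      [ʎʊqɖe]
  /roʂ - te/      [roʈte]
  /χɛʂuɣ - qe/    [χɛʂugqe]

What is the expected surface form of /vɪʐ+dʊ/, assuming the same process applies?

[vɪɖdʊ]

The data show regressive manner assimilation: /χ/ → [q] before /ɖ/; /ʂ/ → [ʈ] before /t/; /ɣ/ → [g] before /q/. In each pair only manner changes, matching the following consonant, while place and voice stay constant.
Nothing changes in [ʎʊvɣa]: there the adjacent consonants already agree in manner (/v/ and /ɣ/ are both fricatives), so this form is consistent with the same rule.
The rule targets /ʐ/ (voiced retroflex fricative), which sits before the trigger /d/ (stop).
The voiced retroflex stop is [ɖ], so /ʐ/ → [ɖ].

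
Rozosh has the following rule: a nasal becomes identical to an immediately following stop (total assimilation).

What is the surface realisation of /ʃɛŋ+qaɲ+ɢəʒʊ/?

[ʃɛqqaɢɢəʒʊ]

/ŋ/ is the segment targeted by the rule; it sits immediately before /q/, so it assimilates completely and surfaces as [q].
At the second juncture, /ɲ/ likewise becomes [ɢ] adjacent to /ɢ/.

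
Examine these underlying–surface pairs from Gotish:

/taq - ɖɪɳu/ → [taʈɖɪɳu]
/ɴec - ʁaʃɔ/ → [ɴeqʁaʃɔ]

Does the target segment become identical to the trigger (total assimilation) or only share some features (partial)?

partial assimilation

The segment that alternates is /q/, which surfaces as [ʈ] when adjacent to /ɖ/.
The change uvular → retroflex matches the place of the following /ɖ/, identifying this as place assimilation.
Manner and voice are unchanged, so the assimilation is partial, not total.
The same holds elsewhere in the data: /c/ → [q] before /ʁ/ (palatal → uvular, matching uvular) — only place changes, and always toward the following segment.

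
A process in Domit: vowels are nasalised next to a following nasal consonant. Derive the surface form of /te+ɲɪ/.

[tẽɲɪ]

/e/ sits next to the nasal /ɲ/ and is therefore nasalised to [ẽ].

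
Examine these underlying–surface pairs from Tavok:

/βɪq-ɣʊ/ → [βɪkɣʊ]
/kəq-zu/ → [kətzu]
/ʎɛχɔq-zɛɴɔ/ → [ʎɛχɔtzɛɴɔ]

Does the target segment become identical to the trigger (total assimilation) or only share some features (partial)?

Underlying /q/ is realised as [k] next to /ɣ/; /ɣ/ itself does not change.
/q/ is uvular while /ɣ/ is velar; the output [k] is velar, matching the trigger — so the feature that spreads is place.
Manner and voice are unchanged, so the assimilation is partial, not total.
Checking the remaining alternation: /q/ → [t] before /z/ (uvular → alveolar, matching alveolar) — only place changes, and always toward the following segment.

partial assimilation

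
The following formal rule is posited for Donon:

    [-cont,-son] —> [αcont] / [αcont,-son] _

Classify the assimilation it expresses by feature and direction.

The shared variable α links the value of [cont] on the target to that of the neighbouring obstruent. [cont] distinguishes stops from fricatives — a manner-of-articulation feature — so this is manner assimilation.
Since the environment is written before the underscore, the trigger precedes the target; the direction is progressive.

progressive manner assimilation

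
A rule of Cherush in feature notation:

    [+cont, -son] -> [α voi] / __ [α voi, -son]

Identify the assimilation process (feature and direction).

The rule copies [voi] from the environment onto the target, so the assimilating feature is voicing.
Since the environment is written after the underscore, the trigger follows the target; the direction is regressive.

regressive voicing assimilation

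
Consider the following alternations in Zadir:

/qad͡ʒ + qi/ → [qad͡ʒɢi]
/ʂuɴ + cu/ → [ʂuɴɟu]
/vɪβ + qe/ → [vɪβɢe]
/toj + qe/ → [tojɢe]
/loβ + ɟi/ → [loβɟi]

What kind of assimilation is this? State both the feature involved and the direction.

Comparing underlying and surface forms, /q/ → [ɢ] is the alternation; the neighbouring /d͡ʒ/ is constant.
/q/ is voiceless while /d͡ʒ/ is voiced; the output [ɢ] is voiced, matching the trigger — so the feature that spreads is voicing.
Place and manner are unchanged, so the assimilation is partial, not total.
The same holds elsewhere in the data: /c/ → [ɟ] after /ɴ/ (voiceless → voiced, matching voiced); /q/ → [ɢ] after /β/ (voiceless → voiced, matching voiced); /q/ → [ɢ] after /j/ (voiceless → voiced, matching voiced) — only voicing changes, and always toward the preceding segment.
No alternation appears in [loβɟi]: there the adjacent consonants already agree in voicing (/ɟ/ and /β/ are both voiced), so this form is consistent with the same rule.
The trigger is the preceding segment, so the direction is progressive (perseverative).

progressive voicing assimilation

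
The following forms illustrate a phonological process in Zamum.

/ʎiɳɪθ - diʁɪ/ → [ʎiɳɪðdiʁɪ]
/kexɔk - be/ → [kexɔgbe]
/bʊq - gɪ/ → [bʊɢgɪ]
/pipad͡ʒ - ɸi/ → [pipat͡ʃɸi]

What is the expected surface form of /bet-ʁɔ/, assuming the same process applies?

The data show regressive voicing assimilation: /θ/ → [ð] before /d/; /k/ → [g] before /b/; /q/ → [ɢ] before /g/; /d͡ʒ/ → [t͡ʃ] before /ɸ/. In each pair only voicing changes, matching the following consonant, while place and manner stay constant.
The rule targets /t/ (voiceless alveolar stop), which sits before the trigger /ʁ/ (voiced).
A voiced alveolar stop is [d], so the surface segment is [d].

[bedʁɔ]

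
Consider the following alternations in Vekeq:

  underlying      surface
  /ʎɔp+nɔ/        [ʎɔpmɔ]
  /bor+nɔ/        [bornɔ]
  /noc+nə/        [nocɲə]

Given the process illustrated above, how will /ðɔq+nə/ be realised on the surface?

The data show progressive place assimilation: /n/ → [m] after /p/; /n/ → [ɲ] after /c/. In each pair only place changes, matching the preceding consonant, while manner and voice stay constant.
No alternation appears in [bornɔ]: there the adjacent consonants already agree in place (/n/ and /r/ are both alveolar), so this form is consistent with the same rule.
/n/ is a voiced alveolar nasal. The preceding trigger /q/ is uvular, so /n/ must become uvular as well.
The voiced uvular nasal is [ɴ], so /n/ → [ɴ].

[ðɔqɴə]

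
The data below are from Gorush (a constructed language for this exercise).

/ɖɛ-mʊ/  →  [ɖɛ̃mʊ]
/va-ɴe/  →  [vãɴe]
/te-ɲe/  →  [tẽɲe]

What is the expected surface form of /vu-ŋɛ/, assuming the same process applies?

[vũŋɛ]

The data show regressive nasality assimilation (vowel nasalisation): /ɛ/ → [ɛ̃] before /m/; /a/ → [ã] before /ɴ/; /e/ → [ẽ] before /ɲ/ — a vowel is nasalised by an immediately following nasal consonant.
The vowel /u/ is adjacent to the following nasal /ŋ/, so it acquires [+nasal] and surfaces as [ũ].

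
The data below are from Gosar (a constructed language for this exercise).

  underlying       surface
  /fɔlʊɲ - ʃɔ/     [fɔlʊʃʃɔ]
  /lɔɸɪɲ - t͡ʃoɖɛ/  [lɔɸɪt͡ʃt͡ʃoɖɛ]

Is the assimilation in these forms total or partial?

The segment that alternates is /ɲ/, which surfaces as [ʃ] when adjacent to /ʃ/.
The output [ʃ] is identical to the trigger /ʃ/ — every feature (place, manner, voicing) has been copied — so this is total assimilation.
The remaining alternation confirms this: /ɲ/ → [t͡ʃ] before /t͡ʃ/ — in each case the output is a copy of the following consonant.

total assimilation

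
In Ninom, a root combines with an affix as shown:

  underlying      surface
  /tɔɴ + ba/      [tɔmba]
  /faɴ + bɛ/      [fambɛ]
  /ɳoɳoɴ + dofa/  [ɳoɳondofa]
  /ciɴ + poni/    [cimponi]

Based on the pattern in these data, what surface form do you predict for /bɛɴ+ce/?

The data show regressive place assimilation: /ɴ/ → [m] before /b/; /ɴ/ → [n] before /d/; /ɴ/ → [m] before /p/. In each pair only place changes, matching the following consonant, while manner and voice stay constant.
/ɴ/ is a voiced uvular nasal. The following trigger /c/ is palatal, so /ɴ/ must become palatal as well.
The voiced palatal nasal is [ɲ], so /ɴ/ → [ɲ].

[bɛɲce]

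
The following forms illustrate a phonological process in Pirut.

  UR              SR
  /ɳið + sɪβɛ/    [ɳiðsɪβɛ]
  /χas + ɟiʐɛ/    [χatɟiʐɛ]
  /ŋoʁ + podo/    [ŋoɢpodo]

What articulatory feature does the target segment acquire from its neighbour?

Comparing underlying and surface forms, /s/ → [t] is the alternation; the neighbouring /ɟ/ is constant.
The change fricative → stop matches the manner of the following /ɟ/, identifying this as manner assimilation.
The other alternating form patterns the same way: /ʁ/ → [ɢ] before /p/ (fricative → stop, matching a stop) — only manner changes, and always toward the following segment.
Nothing changes in [ɳiðsɪβɛ]: there the adjacent consonants already agree in manner (/ð/ and /s/ are both fricatives), so this form is consistent with the same rule.

manner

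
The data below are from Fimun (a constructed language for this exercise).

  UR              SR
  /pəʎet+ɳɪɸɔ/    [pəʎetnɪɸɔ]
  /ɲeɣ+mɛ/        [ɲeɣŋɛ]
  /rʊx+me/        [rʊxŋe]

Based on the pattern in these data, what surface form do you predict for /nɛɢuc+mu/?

The data show progressive place assimilation: /ɳ/ → [n] after /t/; /m/ → [ŋ] after /ɣ/; /m/ → [ŋ] after /x/. In each pair only place changes, matching the preceding consonant, while manner and voice stay constant.
The rule targets /m/ (voiced bilabial nasal), which sits after the trigger /c/ (palatal).
Changing only its place to palatal gives [ɲ] — the voiced palatal nasal.

[nɛɢucɲu]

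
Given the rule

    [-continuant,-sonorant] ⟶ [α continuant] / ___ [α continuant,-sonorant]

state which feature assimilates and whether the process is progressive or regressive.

The rule copies [continuant] (continuancy) from the environment onto the target stops; since [±continuant] encodes the stop/fricative manner contrast, the assimilating dimension is manner.
Since the environment is written after the underscore, the trigger follows the target; the direction is regressive.

regressive manner assimilation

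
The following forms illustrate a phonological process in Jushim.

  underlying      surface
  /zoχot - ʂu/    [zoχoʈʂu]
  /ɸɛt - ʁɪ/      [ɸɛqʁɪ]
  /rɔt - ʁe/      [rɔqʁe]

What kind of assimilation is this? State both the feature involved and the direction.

regressive place assimilation

The segment that alternates is /t/, which surfaces as [ʈ] when adjacent to /ʂ/.
The change alveolar → retroflex matches the place of the following /ʂ/, identifying this as place assimilation.
Manner and voice are unchanged, so the assimilation is partial, not total.
The same holds elsewhere in the data: /t/ → [q] before /ʁ/ (alveolar → uvular, matching uvular) — only place changes, and always toward the following segment.
The trigger is the following segment, so the direction is regressive (anticipatory).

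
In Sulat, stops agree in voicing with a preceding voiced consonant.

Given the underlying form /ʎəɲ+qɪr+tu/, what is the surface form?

/q/ is a voiceless uvular stop. The preceding trigger /ɲ/ is voiced, so /q/ must become voiced as well.
Changing only its voicing to voiced gives [ɢ] — the voiced uvular stop.
At the second juncture, /t/ likewise becomes [d] adjacent to /r/.

[ʎəɲɢɪrdu]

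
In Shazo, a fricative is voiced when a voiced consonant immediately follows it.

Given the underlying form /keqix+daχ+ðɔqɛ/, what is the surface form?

[keqiɣdaʁðɔqɛ]

The rule targets /x/ (voiceless velar fricative), which sits before the trigger /d/ (voiced).
Changing only its voicing to voiced gives [ɣ] — the voiced velar fricative.
The same rule applies at the second boundary: /χ/ → [ʁ] next to /ð/.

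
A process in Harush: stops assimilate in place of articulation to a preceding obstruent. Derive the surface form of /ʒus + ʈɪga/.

/ʈ/ is a voiceless retroflex stop. The preceding trigger /s/ is alveolar, so /ʈ/ must become alveolar as well.
Changing only its place to alveolar gives [t] — the voiceless alveolar stop.

[ʒustɪga]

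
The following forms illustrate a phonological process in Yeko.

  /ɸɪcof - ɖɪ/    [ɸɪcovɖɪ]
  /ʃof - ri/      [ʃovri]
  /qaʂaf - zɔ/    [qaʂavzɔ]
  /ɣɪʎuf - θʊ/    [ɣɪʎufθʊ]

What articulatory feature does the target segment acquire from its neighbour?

Comparing underlying and surface forms, /f/ → [v] is the alternation; the neighbouring /ɖ/ is constant.
The change voiceless → voiced matches the voicing of the following /ɖ/, identifying this as voicing assimilation.
The same holds elsewhere in the data: /f/ → [v] before /r/ (voiceless → voiced, matching voiced); /f/ → [v] before /z/ (voiceless → voiced, matching voiced) — only voicing changes, and always toward the following segment.
No alternation appears in [ɣɪʎufθʊ]: there the adjacent consonants already agree in voicing (/f/ and /θ/ are both voiceless), so this form is consistent with the same rule.

voicing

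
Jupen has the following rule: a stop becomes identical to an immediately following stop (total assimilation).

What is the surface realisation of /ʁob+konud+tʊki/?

/b/ is the segment targeted by the rule; it sits immediately before /k/, so it assimilates completely and surfaces as [k].
At the second juncture, /d/ likewise becomes [t] adjacent to /t/.

[ʁokkonuttʊki]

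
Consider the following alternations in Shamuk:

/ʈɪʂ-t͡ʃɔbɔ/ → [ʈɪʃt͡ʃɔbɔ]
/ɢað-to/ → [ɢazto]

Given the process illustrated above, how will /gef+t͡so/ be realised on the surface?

[gest͡so]

The data show regressive place assimilation: /ʂ/ → [ʃ] before /t͡ʃ/; /ð/ → [z] before /t/. In each pair only place changes, matching the following consonant, while manner and voice stay constant.
/f/ is a voiceless labiodental fricative. The following trigger /t͡s/ is alveolar, so /f/ must become alveolar as well.
A voiceless alveolar fricative is [s], so the surface segment is [s].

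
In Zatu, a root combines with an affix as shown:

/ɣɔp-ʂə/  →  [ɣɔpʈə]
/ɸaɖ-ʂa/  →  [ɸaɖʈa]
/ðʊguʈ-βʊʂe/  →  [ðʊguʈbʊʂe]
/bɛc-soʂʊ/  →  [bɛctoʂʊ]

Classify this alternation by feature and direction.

progressive manner assimilation

Underlying /ʂ/ is realised as [ʈ] next to /p/; /p/ itself does not change.
The change fricative → stop matches the manner of the preceding /p/, identifying this as manner assimilation.
Place and voice are unchanged, so the assimilation is partial, not total.
Checking the remaining alternations: /ʂ/ → [ʈ] after /ɖ/ (fricative → stop, matching a stop); /β/ → [b] after /ʈ/ (fricative → stop, matching a stop); /s/ → [t] after /c/ (fricative → stop, matching a stop) — only manner changes, and always toward the preceding segment.
Since the segment that changes follows the conditioning segment, the assimilation is progressive.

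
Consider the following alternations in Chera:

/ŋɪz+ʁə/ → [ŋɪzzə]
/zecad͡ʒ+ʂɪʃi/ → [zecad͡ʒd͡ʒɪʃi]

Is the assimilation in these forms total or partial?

total assimilation

Underlying /ʂ/ is realised as [d͡ʒ] next to /d͡ʒ/; /d͡ʒ/ itself does not change.
The output [d͡ʒ] is identical to the trigger /d͡ʒ/ — every feature (place, manner, voicing) has been copied — so this is total assimilation.
The remaining alternation confirms this: /ʁ/ → [z] after /z/ — in each case the output is a copy of the preceding consonant.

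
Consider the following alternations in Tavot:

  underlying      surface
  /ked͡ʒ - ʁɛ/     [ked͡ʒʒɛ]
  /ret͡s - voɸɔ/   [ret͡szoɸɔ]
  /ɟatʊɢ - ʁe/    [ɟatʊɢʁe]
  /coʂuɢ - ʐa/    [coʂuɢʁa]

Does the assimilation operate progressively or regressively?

Comparing underlying and surface forms, /ʁ/ → [ʒ] is the alternation; the neighbouring /d͡ʒ/ is constant.
/ʁ/ is uvular while /d͡ʒ/ is postalveolar; the output [ʒ] is postalveolar, matching the trigger — so the feature that spreads is place.
The same holds elsewhere in the data: /v/ → [z] after /t͡s/ (labiodental → alveolar, matching alveolar); /ʐ/ → [ʁ] after /ɢ/ (retroflex → uvular, matching uvular) — only place changes, and always toward the preceding segment.
No alternation appears in [ɟatʊɢʁe]: there the adjacent consonants already agree in place (/ʁ/ and /ɢ/ are both uvular), so this form is consistent with the same rule.
The trigger is the preceding segment, so the direction is progressive (perseverative).

progressive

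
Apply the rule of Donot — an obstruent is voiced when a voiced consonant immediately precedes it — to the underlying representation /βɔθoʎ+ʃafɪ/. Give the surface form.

/ʃ/ is a voiceless postalveolar fricative. The preceding trigger /ʎ/ is voiced, so /ʃ/ must become voiced as well.
A voiced postalveolar fricative is [ʒ], so the surface segment is [ʒ].

[βɔθoʎʒafɪ]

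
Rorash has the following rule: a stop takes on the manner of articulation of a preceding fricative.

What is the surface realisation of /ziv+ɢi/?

The rule targets /ɢ/ (voiced uvular stop), which sits after the trigger /v/ (fricative).
Changing only its manner to fricative gives [ʁ] — the voiced uvular fricative.

[zivʁi]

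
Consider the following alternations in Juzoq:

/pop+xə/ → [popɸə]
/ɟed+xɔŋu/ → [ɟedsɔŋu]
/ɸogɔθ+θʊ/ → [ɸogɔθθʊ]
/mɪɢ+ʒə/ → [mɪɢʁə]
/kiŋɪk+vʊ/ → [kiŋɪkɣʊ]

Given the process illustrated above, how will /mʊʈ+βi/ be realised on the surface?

The data show progressive place assimilation: /x/ → [ɸ] after /p/; /x/ → [s] after /d/; /ʒ/ → [ʁ] after /ɢ/; /v/ → [ɣ] after /k/. In each pair only place changes, matching the preceding consonant, while manner and voice stay constant.
Nothing changes in [ɸogɔθθʊ]: there the adjacent consonants already agree in place (/θ/ and /θ/ are both dental), so this form is consistent with the same rule.
/β/ is a voiced bilabial fricative. The preceding trigger /ʈ/ is retroflex, so /β/ must become retroflex as well.
Changing only its place to retroflex gives [ʐ] — the voiced retroflex fricative.

[mʊʈʐi]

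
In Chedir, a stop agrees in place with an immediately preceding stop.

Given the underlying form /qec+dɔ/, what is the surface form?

The rule targets /d/ (voiced alveolar stop), which sits after the trigger /c/ (palatal).
A voiced palatal stop is [ɟ], so the surface segment is [ɟ].

[qecɟɔ]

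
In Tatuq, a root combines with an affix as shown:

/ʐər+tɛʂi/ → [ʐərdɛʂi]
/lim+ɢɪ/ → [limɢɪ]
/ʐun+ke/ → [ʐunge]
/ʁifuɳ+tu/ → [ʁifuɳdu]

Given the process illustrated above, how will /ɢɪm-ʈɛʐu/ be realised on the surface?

The data show progressive voicing assimilation: /t/ → [d] after /r/; /k/ → [g] after /n/; /t/ → [d] after /ɳ/. In each pair only voicing changes, matching the preceding consonant, while place and manner stay constant.
Nothing changes in [limɢɪ]: there the adjacent consonants already agree in voicing (/ɢ/ and /m/ are both voiced), so this form is consistent with the same rule.
The rule targets /ʈ/ (voiceless retroflex stop), which sits after the trigger /m/ (voiced).
Changing only its voicing to voiced gives [ɖ] — the voiced retroflex stop.

[ɢɪmɖɛʐu]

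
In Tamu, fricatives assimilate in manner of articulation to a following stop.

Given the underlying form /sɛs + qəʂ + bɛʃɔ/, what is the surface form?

[sɛtqəʈbɛʃɔ]

The rule targets /s/ (voiceless alveolar fricative), which sits before the trigger /q/ (stop).
Changing only its manner to stop gives [t] — the voiceless alveolar stop.
At the second juncture, /ʂ/ likewise becomes [ʈ] adjacent to /b/.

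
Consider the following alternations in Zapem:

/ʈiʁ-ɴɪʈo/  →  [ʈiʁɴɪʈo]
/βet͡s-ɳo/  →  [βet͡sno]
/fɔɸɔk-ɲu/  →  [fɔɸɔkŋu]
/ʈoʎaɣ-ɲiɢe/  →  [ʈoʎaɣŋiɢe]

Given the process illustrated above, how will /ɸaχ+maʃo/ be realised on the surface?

[ɸaχɴaʃo]

The data show progressive place assimilation: /ɳ/ → [n] after /t͡s/; /ɲ/ → [ŋ] after /k/; /ɲ/ → [ŋ] after /ɣ/. In each pair only place changes, matching the preceding consonant, while manner and voice stay constant.
Nothing changes in [ʈiʁɴɪʈo]: there the adjacent consonants already agree in place (/ɴ/ and /ʁ/ are both uvular), so this form is consistent with the same rule.
The rule targets /m/ (voiced bilabial nasal), which sits after the trigger /χ/ (uvular).
Changing only its place to uvular gives [ɴ] — the voiced uvular nasal.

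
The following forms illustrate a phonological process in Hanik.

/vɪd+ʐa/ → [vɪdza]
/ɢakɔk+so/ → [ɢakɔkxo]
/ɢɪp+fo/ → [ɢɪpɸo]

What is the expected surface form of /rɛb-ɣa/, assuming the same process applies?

[rɛbβa]

The data show progressive place assimilation: /ʐ/ → [z] after /d/; /s/ → [x] after /k/; /f/ → [ɸ] after /p/. In each pair only place changes, matching the preceding consonant, while manner and voice stay constant.
/ɣ/ is a voiced velar fricative. The preceding trigger /b/ is bilabial, so /ɣ/ must become bilabial as well.
Changing only its place to bilabial gives [β] — the voiced bilabial fricative.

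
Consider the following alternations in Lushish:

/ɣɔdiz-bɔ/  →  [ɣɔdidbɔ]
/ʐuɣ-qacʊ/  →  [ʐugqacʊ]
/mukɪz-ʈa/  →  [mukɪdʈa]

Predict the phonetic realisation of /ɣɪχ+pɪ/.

The data show regressive manner assimilation: /z/ → [d] before /b/; /ɣ/ → [g] before /q/; /z/ → [d] before /ʈ/. In each pair only manner changes, matching the following consonant, while place and voice stay constant.
The rule targets /χ/ (voiceless uvular fricative), which sits before the trigger /p/ (stop).
The voiceless uvular stop is [q], so /χ/ → [q].

[ɣɪqpɪ]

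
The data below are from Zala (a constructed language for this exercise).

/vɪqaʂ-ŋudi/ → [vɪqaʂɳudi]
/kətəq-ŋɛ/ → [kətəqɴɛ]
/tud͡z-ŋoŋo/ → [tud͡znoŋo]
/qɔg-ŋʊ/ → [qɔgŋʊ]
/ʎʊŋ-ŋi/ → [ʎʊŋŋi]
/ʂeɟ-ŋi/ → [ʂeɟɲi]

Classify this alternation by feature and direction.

Underlying /ŋ/ is realised as [ɳ] next to /ʂ/; /ʂ/ itself does not change.
The change velar → retroflex matches the place of the preceding /ʂ/, identifying this as place assimilation.
Manner and voice are unchanged, so the assimilation is partial, not total.
The same holds elsewhere in the data: /ŋ/ → [ɴ] after /q/ (velar → uvular, matching uvular); /ŋ/ → [n] after /d͡z/ (velar → alveolar, matching alveolar); /ŋ/ → [ɲ] after /ɟ/ (velar → palatal, matching palatal) — only place changes, and always toward the preceding segment.
Nothing changes in [qɔgŋʊ], [ʎʊŋŋi]: there the adjacent consonants already agree in place (/ŋ/ and /g/ are both velar; /ŋ/ and /ŋ/ are both velar), so these forms are consistent with the same rule.
The trigger is the preceding segment, so the direction is progressive (perseverative).

progressive place assimilation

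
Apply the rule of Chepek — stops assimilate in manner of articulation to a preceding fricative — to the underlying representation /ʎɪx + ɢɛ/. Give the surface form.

/ɢ/ is a voiced uvular stop. The preceding trigger /x/ is a fricative, so /ɢ/ must become a fricative as well.
Changing only its manner to fricative gives [ʁ] — the voiced uvular fricative.

[ʎɪxʁɛ]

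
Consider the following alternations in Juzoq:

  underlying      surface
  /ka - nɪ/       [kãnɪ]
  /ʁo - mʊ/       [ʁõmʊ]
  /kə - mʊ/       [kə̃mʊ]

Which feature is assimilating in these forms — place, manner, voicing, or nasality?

nasality

The vowel /a/ surfaces as nasalised [ã] next to the following nasal /n/ — it has acquired the [+nasal] feature of its neighbour.
The other forms show the same pattern: /o/ → [õ] before /m/; /ə/ → [ə̃] before /m/ — each time a vowel is nasalised next to a following nasal.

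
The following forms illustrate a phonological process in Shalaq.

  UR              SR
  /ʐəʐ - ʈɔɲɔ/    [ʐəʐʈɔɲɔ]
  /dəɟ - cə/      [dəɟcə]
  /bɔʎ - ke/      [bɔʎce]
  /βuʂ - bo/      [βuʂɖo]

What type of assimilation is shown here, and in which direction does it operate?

progressive place assimilation

Underlying /k/ is realised as [c] next to /ʎ/; /ʎ/ itself does not change.
/k/ is velar while /ʎ/ is palatal; the output [c] is palatal, matching the trigger — so the feature that spreads is place.
Manner and voice are unchanged, so the assimilation is partial, not total.
Checking the remaining alternation: /b/ → [ɖ] after /ʂ/ (bilabial → retroflex, matching retroflex) — only place changes, and always toward the preceding segment.
Nothing changes in [ʐəʐʈɔɲɔ], [dəɟcə]: there the adjacent consonants already agree in place (/ʈ/ and /ʐ/ are both retroflex; /c/ and /ɟ/ are both palatal), so these forms are consistent with the same rule.
The trigger is the preceding segment, so the direction is progressive (perseverative).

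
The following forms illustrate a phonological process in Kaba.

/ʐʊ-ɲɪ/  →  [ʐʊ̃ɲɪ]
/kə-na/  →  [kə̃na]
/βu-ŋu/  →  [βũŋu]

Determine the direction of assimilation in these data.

The vowel /ʊ/ surfaces as nasalised [ʊ̃] next to the following nasal /ɲ/ — it has acquired the [+nasal] feature of its neighbour.
Likewise in the remaining data: /ə/ → [ə̃] before /n/; /u/ → [ũ] before /ŋ/ — each time a vowel is nasalised next to a following nasal.
Because the conditioning nasal is to the right of the vowel that changes, the process is regressive (anticipatory).

regressive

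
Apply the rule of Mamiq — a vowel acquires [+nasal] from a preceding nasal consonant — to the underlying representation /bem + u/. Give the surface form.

[bemũ]

The vowel /u/ is adjacent to the preceding nasal /m/, so it acquires [+nasal] and surfaces as [ũ].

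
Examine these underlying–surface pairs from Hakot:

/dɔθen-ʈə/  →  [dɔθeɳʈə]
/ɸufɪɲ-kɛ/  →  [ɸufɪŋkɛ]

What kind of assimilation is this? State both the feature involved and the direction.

Underlying /n/ is realised as [ɳ] next to /ʈ/; /ʈ/ itself does not change.
The change alveolar → retroflex matches the place of the following /ʈ/, identifying this as place assimilation.
Manner and voice are unchanged, so the assimilation is partial, not total.
The same holds elsewhere in the data: /ɲ/ → [ŋ] before /k/ (palatal → velar, matching velar) — only place changes, and always toward the following segment.
The trigger is the following segment, so the direction is regressive (anticipatory).

regressive place assimilation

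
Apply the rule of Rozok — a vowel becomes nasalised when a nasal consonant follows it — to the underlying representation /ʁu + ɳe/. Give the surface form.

/u/ sits next to the nasal /ɳ/ and is therefore nasalised to [ũ].

[ʁũɳe]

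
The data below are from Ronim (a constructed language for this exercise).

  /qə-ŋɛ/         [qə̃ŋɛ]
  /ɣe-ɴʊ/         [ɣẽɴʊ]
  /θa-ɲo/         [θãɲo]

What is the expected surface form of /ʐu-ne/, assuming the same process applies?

[ʐũne]

The data show regressive nasality assimilation (vowel nasalisation): /ə/ → [ə̃] before /ŋ/; /e/ → [ẽ] before /ɴ/; /a/ → [ã] before /ɲ/ — a vowel is nasalised by an immediately following nasal consonant.
The vowel /u/ is adjacent to the following nasal /n/, so it acquires [+nasal] and surfaces as [ũ].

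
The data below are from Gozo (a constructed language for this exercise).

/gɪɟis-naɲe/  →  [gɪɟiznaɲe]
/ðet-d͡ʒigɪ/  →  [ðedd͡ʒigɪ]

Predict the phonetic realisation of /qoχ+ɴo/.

[qoʁɴo]

The data show regressive voicing assimilation: /s/ → [z] before /n/; /t/ → [d] before /d͡ʒ/. In each pair only voicing changes, matching the following consonant, while place and manner stay constant.
The rule targets /χ/ (voiceless uvular fricative), which sits before the trigger /ɴ/ (voiced).
Changing only its voicing to voiced gives [ʁ] — the voiced uvular fricative.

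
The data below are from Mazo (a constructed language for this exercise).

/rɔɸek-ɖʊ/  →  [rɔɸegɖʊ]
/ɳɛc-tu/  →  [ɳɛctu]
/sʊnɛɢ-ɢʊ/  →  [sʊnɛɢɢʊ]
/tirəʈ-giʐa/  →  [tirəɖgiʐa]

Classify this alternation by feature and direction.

Comparing underlying and surface forms, /k/ → [g] is the alternation; the neighbouring /ɖ/ is constant.
/k/ is voiceless while /ɖ/ is voiced; the output [g] is voiced, matching the trigger — so the feature that spreads is voicing.
Place and manner are unchanged, so the assimilation is partial, not total.
Checking the remaining alternation: /ʈ/ → [ɖ] before /g/ (voiceless → voiced, matching voiced) — only voicing changes, and always toward the following segment.
No alternation appears in [ɳɛctu], [sʊnɛɢɢʊ]: there the adjacent consonants already agree in voicing (/c/ and /t/ are both voiceless; /ɢ/ and /ɢ/ are both voiced), so these forms are consistent with the same rule.
The trigger is the following segment, so the direction is regressive (anticipatory).

regressive voicing assimilation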